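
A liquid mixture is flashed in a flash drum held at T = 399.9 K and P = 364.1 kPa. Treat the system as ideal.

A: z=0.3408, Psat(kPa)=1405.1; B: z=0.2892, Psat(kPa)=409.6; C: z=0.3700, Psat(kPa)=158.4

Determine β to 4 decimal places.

β = 0.7190

Raoult's law: Kᵢ = Pᵢˢᵃᵗ/P = Pᵢˢᵃᵗ/364.1.
  K_A = 1405.1/364.1 = 3.859105, K_B = 409.6/364.1 = 1.124966, K_C = 158.4/364.1 = 0.435045
Material balance + equilibrium reduce to Σ zᵢ(Kᵢ−1)/(1+β(Kᵢ−1)) = 0.
Check two-phase: ΣzᵢKᵢ = 1.8015 > 1 and Σzᵢ/Kᵢ = 1.1959 > 1, so g(0) = 0.8015 > 0 and g(1) = -0.1959 < 0.
Iterate (Newton) starting at β = 0.5:
  β = 0.5000: g = 0.14374, g' = -0.7053 → β = 0.7038
  β = 0.7038: g = 0.00969, g' = -0.6363 → β = 0.7190
Converged at β = 0.7190.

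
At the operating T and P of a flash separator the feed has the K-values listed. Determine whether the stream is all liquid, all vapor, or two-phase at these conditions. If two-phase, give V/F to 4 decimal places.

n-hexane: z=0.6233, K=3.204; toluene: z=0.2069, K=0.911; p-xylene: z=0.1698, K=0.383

all vapor

ΣzᵢKᵢ = 2.2506; Σzᵢ/Kᵢ = 0.8650.
Since Σzᵢ/Kᵢ < 1 the mixture is above its dew point — single vapor phase.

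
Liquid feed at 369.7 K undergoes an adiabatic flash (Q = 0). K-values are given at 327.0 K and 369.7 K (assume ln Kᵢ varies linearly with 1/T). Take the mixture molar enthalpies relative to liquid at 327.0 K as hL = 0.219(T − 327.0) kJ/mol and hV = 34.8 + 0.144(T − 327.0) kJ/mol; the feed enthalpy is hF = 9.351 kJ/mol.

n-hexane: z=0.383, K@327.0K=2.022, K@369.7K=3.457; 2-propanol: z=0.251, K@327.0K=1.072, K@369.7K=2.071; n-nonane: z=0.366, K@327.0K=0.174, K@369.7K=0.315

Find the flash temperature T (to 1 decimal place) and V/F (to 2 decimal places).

T = 330.8 K, V/F = 0.25

Adiabatic flash: solve Rachford–Rice at each trial T, then check hF = ψ·hV(T) + (1−ψ)·hL(T).
  T = 327.0 K: K = (2.022, 1.072, 0.174), RR gives ψ = 0.169, H_out = 5.896 kJ/mol
  T = 369.7 K: K = (3.457, 2.071, 0.315), RR gives ψ = 0.717, H_out = 32.010 kJ/mol
  T = 348.4 K: K = (2.689, 1.522, 0.239), RR gives ψ = 0.505, H_out = 21.450 kJ/mol
  T = 337.7 K: K = (2.342, 1.284, 0.205), RR gives ψ = 0.365, H_out = 14.737 kJ/mol
  T = 332.4 K: K = (2.180, 1.176, 0.189), RR gives ψ = 0.277, H_out = 10.715 kJ/mol
  T = 329.7 K: K = (2.100, 1.123, 0.181), RR gives ψ = 0.226, H_out = 8.412 kJ/mol
  T = 331.0 K: K = (2.139, 1.148, 0.185), RR gives ψ = 0.251, H_out = 9.545 kJ/mol
Linear interpolation between T = 329.7 (H_out = 8.412) and T = 331.0 (H_out = 9.545) on hF = 9.351 gives T ≈ 330.8 K, at which ψ = 0.25.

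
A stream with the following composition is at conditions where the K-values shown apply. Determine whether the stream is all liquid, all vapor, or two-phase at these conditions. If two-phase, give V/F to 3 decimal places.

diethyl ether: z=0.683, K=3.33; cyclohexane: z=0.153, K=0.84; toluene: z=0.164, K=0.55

ΣzᵢKᵢ = 2.493; Σzᵢ/Kᵢ = 0.685.
Since Σzᵢ/Kᵢ < 1 the mixture is above its dew point — single vapor phase.

all vapor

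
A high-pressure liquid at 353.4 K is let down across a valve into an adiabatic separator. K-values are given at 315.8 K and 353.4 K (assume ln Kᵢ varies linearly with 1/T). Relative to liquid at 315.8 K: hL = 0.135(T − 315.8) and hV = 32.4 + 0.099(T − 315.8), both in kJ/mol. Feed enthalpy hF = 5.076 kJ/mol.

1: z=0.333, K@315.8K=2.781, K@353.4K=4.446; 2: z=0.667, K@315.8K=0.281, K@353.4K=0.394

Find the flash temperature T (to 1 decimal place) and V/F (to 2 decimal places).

T = 320.9 K, V/F = 0.14

Adiabatic flash: solve Rachford–Rice at each trial T, then check hF = ψ·hV(T) + (1−ψ)·hL(T).
  T = 315.8 K: K = (2.781, 0.281), RR gives ψ = 0.089, H_out = 2.872 kJ/mol
  T = 353.4 K: K = (4.446, 0.394), RR gives ψ = 0.356, H_out = 16.127 kJ/mol
  T = 334.6 K: K = (3.563, 0.336), RR gives ψ = 0.241, H_out = 10.189 kJ/mol
  T = 325.2 K: K = (3.159, 0.308), RR gives ψ = 0.172, H_out = 6.793 kJ/mol
  T = 320.5 K: K = (2.967, 0.294), RR gives ψ = 0.133, H_out = 4.915 kJ/mol
  T = 322.9 K: K = (3.064, 0.301), RR gives ψ = 0.153, H_out = 5.892 kJ/mol
Linear interpolation between T = 320.5 (H_out = 4.915) and T = 322.9 (H_out = 5.892) on hF = 5.076 gives T ≈ 320.9 K, at which ψ = 0.14.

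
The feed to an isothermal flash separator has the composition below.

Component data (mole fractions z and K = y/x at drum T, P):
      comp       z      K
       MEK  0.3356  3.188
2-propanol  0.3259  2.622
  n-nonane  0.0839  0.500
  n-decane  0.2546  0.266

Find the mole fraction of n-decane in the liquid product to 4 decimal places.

x_n-decane = 0.5945

Material balance + equilibrium reduce to Σ zᵢ(Kᵢ−1)/(1+ψ(Kᵢ−1)) = 0.
Check two-phase: ΣzᵢKᵢ = 2.0341 > 1 and Σzᵢ/Kᵢ = 1.3545 > 1, so g(0) = 1.0341 > 0 and g(1) = -0.3545 < 0.
Newton–Raphson from ψ = 0.5:
  ψ = 0.5000: g = 0.29140, g' = -1.0075 → ψ = 0.7892
  ψ = 0.7892: g = -0.01239, g' = -1.2132 → ψ = 0.7790
  ψ = 0.7790: g = -0.00011, g' = -1.1914 → ψ = 0.7789
Converged at ψ = 0.7789.
Compositions from xᵢ = zᵢ/(1+ψ(Kᵢ−1)), yᵢ = Kᵢxᵢ:
  MEK: x = 0.1241, y = 0.3956
  2-propanol: x = 0.1440, y = 0.3775
  n-nonane: x = 0.1374, y = 0.0687
  n-decane: x = 0.5945, y = 0.1581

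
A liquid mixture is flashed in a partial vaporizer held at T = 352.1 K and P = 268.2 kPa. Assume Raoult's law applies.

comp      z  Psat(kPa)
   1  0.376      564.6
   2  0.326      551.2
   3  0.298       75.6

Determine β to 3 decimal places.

Raoult's law: Kᵢ = Pᵢˢᵃᵗ/P = Pᵢˢᵃᵗ/268.2.
  K_1 = 564.6/268.2 = 2.10515, K_2 = 551.2/268.2 = 2.05518, K_3 = 75.6/268.2 = 0.28188
Newton–Raphson from β = 0.38:
  β = 0.380: g = 0.2439, g' = -0.703 → β = 0.727
  β = 0.727: g = -0.0224, g' = -0.930 → β = 0.703
  β = 0.703: g = -0.0005, g' = -0.891 → β = 0.702
Converged at β = 0.702.

β = 0.702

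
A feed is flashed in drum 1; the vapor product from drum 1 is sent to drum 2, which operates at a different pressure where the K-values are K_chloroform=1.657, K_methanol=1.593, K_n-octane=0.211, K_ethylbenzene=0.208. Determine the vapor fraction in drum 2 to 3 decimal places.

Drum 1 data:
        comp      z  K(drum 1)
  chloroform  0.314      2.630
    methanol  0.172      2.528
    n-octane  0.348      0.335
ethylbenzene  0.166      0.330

V/F (drum 2) = 0.598

Drum 1:
Material balance + equilibrium reduce to Σ zᵢ(Kᵢ−1)/(1+ψ₁(Kᵢ−1)) = 0.
Check two-phase: ΣzᵢKᵢ = 1.432 > 1 and Σzᵢ/Kᵢ = 1.729 > 1, so g(0) = 0.432 > 0 and g(1) = -0.729 < 0.
Newton iteration, ψ₁⁰ = 0.5:
  ψ₁ = 0.500: g = -0.0830, g' = -0.896 → ψ₁ = 0.407
  ψ₁ = 0.407: g = -0.0009, g' = -0.884 → ψ₁ = 0.406
Converged at ψ₁ = 0.406.
Drum-1 compositions:
  chloroform: x = 0.189, y = 0.497
  methanol: x = 0.106, y = 0.268
  n-octane: x = 0.477, y = 0.160
  ethylbenzene: x = 0.228, y = 0.075
Drum-2 feed = drum-1 vapor: z₂ = (0.4967, 0.2682, 0.1598, 0.0753).
Drum 2:
Material balance + equilibrium reduce to Σ zᵢ(Kᵢ−1)/(1+ψ₂(Kᵢ−1)) = 0.
Check two-phase: ΣzᵢKᵢ = 1.300 > 1 and Σzᵢ/Kᵢ = 1.587 > 1, so g(0) = 0.300 > 0 and g(1) = -0.587 < 0.
Iterate (Newton) starting at ψ₂ = 0.42:
  ψ₂ = 0.420: g = 0.1052, g' = -0.521 → ψ₂ = 0.622
  ψ₂ = 0.622: g = -0.0173, g' = -0.726 → ψ₂ = 0.598
Converged at ψ₂ = 0.598.
  chloroform: x = 0.357, y = 0.591
  methanol: x = 0.198, y = 0.315
  n-octane: x = 0.302, y = 0.064
  ethylbenzene: x = 0.143, y = 0.030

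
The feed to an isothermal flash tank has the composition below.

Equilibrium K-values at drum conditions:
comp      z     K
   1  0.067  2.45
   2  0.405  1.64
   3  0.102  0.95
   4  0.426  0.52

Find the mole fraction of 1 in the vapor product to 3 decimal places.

y_1 = 0.101

Iterate (Newton) starting at V/F = 0.6:
  V/F = 0.600: g = -0.0532, g' = -0.321 → V/F = 0.434
  V/F = 0.434: g = -0.0011, g' = -0.312 → V/F = 0.431
Converged at V/F = 0.431.
Compositions from xᵢ = zᵢ/(1+V/F(Kᵢ−1)), yᵢ = Kᵢxᵢ:
  1: x = 0.041, y = 0.101
  2: x = 0.317, y = 0.521
  3: x = 0.104, y = 0.099
  4: x = 0.537, y = 0.279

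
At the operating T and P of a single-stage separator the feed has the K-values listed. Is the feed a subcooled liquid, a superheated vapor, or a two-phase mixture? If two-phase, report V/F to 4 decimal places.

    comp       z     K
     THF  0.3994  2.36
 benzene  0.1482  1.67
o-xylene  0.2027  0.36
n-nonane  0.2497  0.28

ΣzᵢKᵢ = 1.3330; Σzᵢ/Kᵢ = 1.7128.
Both exceed 1, so a two-phase solution exists.
Let ψ = V/F and solve Σ zᵢ(Kᵢ−1)/(1+ψ(Kᵢ−1)) = 0.
Newton iteration, ψ⁰ = 0.47:
  ψ = 0.4700: g = -0.05039, g' = -0.7790 → ψ = 0.4053
  ψ = 0.4053: g = -0.00078, g' = -0.7576 → ψ = 0.4043
Converged at ψ = 0.4043.

two-phase, V/F = 0.4043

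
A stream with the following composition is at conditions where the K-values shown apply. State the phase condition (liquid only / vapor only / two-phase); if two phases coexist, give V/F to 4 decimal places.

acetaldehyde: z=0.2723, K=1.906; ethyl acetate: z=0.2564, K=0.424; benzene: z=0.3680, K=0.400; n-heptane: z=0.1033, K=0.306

ΣzᵢKᵢ = 0.8065; Σzᵢ/Kᵢ = 2.0052.
Since ΣzᵢKᵢ < 1 the mixture is below its bubble point — single liquid phase.

liquid only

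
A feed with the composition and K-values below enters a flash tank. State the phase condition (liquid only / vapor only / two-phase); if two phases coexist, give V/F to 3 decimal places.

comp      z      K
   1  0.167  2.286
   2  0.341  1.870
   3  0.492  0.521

two-phase, V/F = 0.565

ΣzᵢKᵢ = 1.276; Σzᵢ/Kᵢ = 1.200.
Both exceed 1, so a two-phase solution exists.
Newton–Raphson from ψ = 0.49:
  ψ = 0.490: g = 0.0318, g' = -0.424 → ψ = 0.565
Converged at ψ = 0.565.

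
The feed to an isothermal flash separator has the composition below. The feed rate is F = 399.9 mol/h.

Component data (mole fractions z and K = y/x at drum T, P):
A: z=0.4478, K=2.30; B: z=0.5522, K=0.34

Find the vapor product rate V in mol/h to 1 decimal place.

V = 101.5 mol/h

Rachford–Rice: g(V/F) = Σ zᵢ(Kᵢ−1)/(1+V/F(Kᵢ−1)) = 0.
g(0) = ΣzᵢKᵢ − 1 = 0.2177 and g(1) = 1 − Σzᵢ/Kᵢ = -0.8188, so a root lies in (0, 1).
Iterate (Newton) starting at V/F = 0.39:
  V/F = 0.3900: g = -0.10449, g' = -0.7694 → V/F = 0.2542
  V/F = 0.2542: g = -0.00037, g' = -0.7748 → V/F = 0.2537
Converged at V/F = 0.2537.
Then V = V/F·F = 0.2537·399.9 = 101.5 mol/h and L = F − V = 298.4 mol/h.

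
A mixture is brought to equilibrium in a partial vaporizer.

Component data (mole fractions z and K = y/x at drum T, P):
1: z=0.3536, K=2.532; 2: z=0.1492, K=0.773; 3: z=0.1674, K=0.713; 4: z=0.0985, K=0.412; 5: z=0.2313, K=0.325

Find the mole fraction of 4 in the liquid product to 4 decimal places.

Newton–Raphson from ψ = 0.5:
  ψ = 0.5000: g = -0.10525, g' = -0.6031 → ψ = 0.3255
  ψ = 0.3255: g = 0.00019, g' = -0.6204 → ψ = 0.3258
Converged at ψ = 0.3258.
Compositions from xᵢ = zᵢ/(1+ψ(Kᵢ−1)), yᵢ = Kᵢxᵢ:
  1: x = 0.2359, y = 0.5972
  2: x = 0.1611, y = 0.1245
  3: x = 0.1847, y = 0.1317
  4: x = 0.1218, y = 0.0502
  5: x = 0.2965, y = 0.0964

x_4 = 0.1218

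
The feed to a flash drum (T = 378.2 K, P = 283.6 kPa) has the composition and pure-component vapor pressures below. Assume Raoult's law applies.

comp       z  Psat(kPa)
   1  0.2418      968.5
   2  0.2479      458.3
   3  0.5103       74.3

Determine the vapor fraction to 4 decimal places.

ψ = 0.2839

Raoult's law: Kᵢ = Pᵢˢᵃᵗ/P = Pᵢˢᵃᵗ/283.6.
  K_1 = 968.5/283.6 = 3.415021, K_2 = 458.3/283.6 = 1.616008, K_3 = 74.3/283.6 = 0.261989
Material balance + equilibrium reduce to Σ zᵢ(Kᵢ−1)/(1+ψ(Kᵢ−1)) = 0.
Feasibility: ΣzᵢKᵢ = 1.3601, Σzᵢ/Kᵢ = 2.1720 — both > 1, two phases present.
Iterate (Newton) starting at ψ = 0.34:
  ψ = 0.3400: g = -0.05584, g' = -0.9849 → ψ = 0.2833
  ψ = 0.2833: g = 0.00058, g' = -1.0097 → ψ = 0.2839
Converged at ψ = 0.2839.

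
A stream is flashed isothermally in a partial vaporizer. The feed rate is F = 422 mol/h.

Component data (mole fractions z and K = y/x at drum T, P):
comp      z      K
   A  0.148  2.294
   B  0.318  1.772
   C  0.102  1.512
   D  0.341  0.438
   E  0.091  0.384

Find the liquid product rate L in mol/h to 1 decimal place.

L = 221.9 mol/h

Iterate (Newton) starting at β = 0.54:
  β = 0.540: g = -0.0322, g' = -0.496 → β = 0.475
  β = 0.475: g = -0.0005, g' = -0.483 → β = 0.474
Converged at β = 0.474.
Then V = β·F = 0.4741·422 = 200.1 mol/h and L = F − V = 221.9 mol/h.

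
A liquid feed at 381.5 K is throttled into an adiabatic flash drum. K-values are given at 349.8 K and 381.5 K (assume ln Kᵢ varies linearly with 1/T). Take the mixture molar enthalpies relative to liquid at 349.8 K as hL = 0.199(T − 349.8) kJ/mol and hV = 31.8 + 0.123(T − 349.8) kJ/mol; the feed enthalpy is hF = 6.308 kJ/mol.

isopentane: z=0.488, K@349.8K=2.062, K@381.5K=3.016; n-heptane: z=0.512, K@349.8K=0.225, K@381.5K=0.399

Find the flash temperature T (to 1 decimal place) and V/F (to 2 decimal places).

Adiabatic flash: solve Rachford–Rice at each trial T, then check hF = ψ·hV(T) + (1−ψ)·hL(T).
  T = 349.8 K: K = (2.062, 0.225), RR gives ψ = 0.148, H_out = 4.693 kJ/mol
  T = 381.5 K: K = (3.016, 0.399), RR gives ψ = 0.558, H_out = 22.709 kJ/mol
  T = 365.6 K: K = (2.513, 0.303), RR gives ψ = 0.362, H_out = 14.216 kJ/mol
  T = 357.7 K: K = (2.281, 0.262), RR gives ψ = 0.262, H_out = 9.736 kJ/mol
  T = 353.8 K: K = (2.171, 0.243), RR gives ψ = 0.208, H_out = 7.341 kJ/mol
  T = 351.8 K: K = (2.116, 0.234), RR gives ψ = 0.178, H_out = 6.045 kJ/mol
Linear interpolation between T = 351.8 (H_out = 6.045) and T = 353.8 (H_out = 7.341) on hF = 6.308 gives T ≈ 352.2 K, at which ψ = 0.18.

T = 352.2 K, V/F = 0.18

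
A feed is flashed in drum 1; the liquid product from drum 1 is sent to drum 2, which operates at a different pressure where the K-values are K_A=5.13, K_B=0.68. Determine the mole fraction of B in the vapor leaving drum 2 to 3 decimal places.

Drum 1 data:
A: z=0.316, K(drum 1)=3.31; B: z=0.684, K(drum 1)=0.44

Drum 1:
Let ψ₁ = V/F and solve Σ zᵢ(Kᵢ−1)/(1+ψ₁(Kᵢ−1)) = 0.
g(0) = ΣzᵢKᵢ − 1 = 0.347 and g(1) = 1 − Σzᵢ/Kᵢ = -0.650, so a root lies in (0, 1).
Binary case is linear: z₁(K₁−1)(1+ψ₁(K₂−1)) + z₂(K₂−1)(1+ψ₁(K₁−1)) = 0
⇒ ψ₁ = [z₁(K₁−1)+z₂(K₂−1)] / [−(K₁−1)(K₂−1)] = 0.3469/1.2936 = 0.268
Drum-1 compositions:
  A: x = 0.195, y = 0.646
  B: x = 0.805, y = 0.354
Drum-2 feed = drum-1 liquid: z₂ = (0.1951, 0.8049).
Drum 2:
Let ψ₂ = V/F and solve Σ zᵢ(Kᵢ−1)/(1+ψ₂(Kᵢ−1)) = 0.
Check two-phase: ΣzᵢKᵢ = 1.548 > 1 and Σzᵢ/Kᵢ = 1.222 > 1, so g(0) = 0.548 > 0 and g(1) = -0.222 < 0.
Binary case is linear: z₁(K₁−1)(1+ψ₂(K₂−1)) + z₂(K₂−1)(1+ψ₂(K₁−1)) = 0
⇒ ψ₂ = [z₁(K₁−1)+z₂(K₂−1)] / [−(K₁−1)(K₂−1)] = 0.5483/1.3216 = 0.415
  A: x = 0.072, y = 0.369
  B: x = 0.928, y = 0.631

y_B (drum 2) = 0.631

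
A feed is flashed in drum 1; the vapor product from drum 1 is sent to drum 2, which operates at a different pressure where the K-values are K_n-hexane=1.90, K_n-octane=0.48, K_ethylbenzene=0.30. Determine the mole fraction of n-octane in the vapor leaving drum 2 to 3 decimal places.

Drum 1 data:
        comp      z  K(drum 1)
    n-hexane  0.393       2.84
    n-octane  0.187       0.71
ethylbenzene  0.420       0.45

Drum 1:
Rachford–Rice: g(ψ₁) = Σ zᵢ(Kᵢ−1)/(1+ψ₁(Kᵢ−1)) = 0.
Check two-phase: ΣzᵢKᵢ = 1.438 > 1 and Σzᵢ/Kᵢ = 1.335 > 1, so g(0) = 0.438 > 0 and g(1) = -0.335 < 0.
Iterate (Newton) starting at ψ₁ = 0.5:
  ψ₁ = 0.500: g = -0.0054, g' = -0.624 → ψ₁ = 0.491
Converged at ψ₁ = 0.491.
Drum-1 compositions:
  n-hexane: x = 0.206, y = 0.586
  n-octane: x = 0.218, y = 0.155
  ethylbenzene: x = 0.576, y = 0.259
Drum-2 feed = drum-1 vapor: z₂ = (0.5862, 0.1548, 0.2590).
Drum 2:
Newton iteration, ψ₂⁰ = 0.5:
  ψ₂ = 0.500: g = -0.0239, g' = -0.603 → ψ₂ = 0.460
Converged at ψ₂ = 0.460.
  n-hexane: x = 0.415, y = 0.788
  n-octane: x = 0.203, y = 0.098
  ethylbenzene: x = 0.382, y = 0.115

y_n-octane (drum 2) = 0.098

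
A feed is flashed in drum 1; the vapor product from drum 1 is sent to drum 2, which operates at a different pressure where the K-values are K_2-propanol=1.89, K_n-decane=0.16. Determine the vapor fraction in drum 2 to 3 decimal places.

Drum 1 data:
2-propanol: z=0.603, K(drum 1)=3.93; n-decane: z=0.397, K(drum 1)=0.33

V/F (drum 2) = 0.569

Drum 1:
Let ψ₁ = V/F and solve Σ zᵢ(Kᵢ−1)/(1+ψ₁(Kᵢ−1)) = 0.
Feasibility: ΣzᵢKᵢ = 2.501, Σzᵢ/Kᵢ = 1.356 — both > 1, two phases present.
Binary case is linear: z₁(K₁−1)(1+ψ₁(K₂−1)) + z₂(K₂−1)(1+ψ₁(K₁−1)) = 0
⇒ ψ₁ = [z₁(K₁−1)+z₂(K₂−1)] / [−(K₁−1)(K₂−1)] = 1.5008/1.9631 = 0.765
Drum-1 compositions:
  2-propanol: x = 0.186, y = 0.731
  n-decane: x = 0.814, y = 0.269
Drum-2 feed = drum-1 vapor: z₂ = (0.7314, 0.2686).
Drum 2:
Iterate (Newton) starting at ψ₂ = 0.5:
  ψ₂ = 0.500: g = 0.0615, g' = -0.841 → ψ₂ = 0.573
  ψ₂ = 0.573: g = -0.0040, g' = -0.959 → ψ₂ = 0.569
Converged at ψ₂ = 0.569.
  2-propanol: x = 0.486, y = 0.918
  n-decane: x = 0.514, y = 0.082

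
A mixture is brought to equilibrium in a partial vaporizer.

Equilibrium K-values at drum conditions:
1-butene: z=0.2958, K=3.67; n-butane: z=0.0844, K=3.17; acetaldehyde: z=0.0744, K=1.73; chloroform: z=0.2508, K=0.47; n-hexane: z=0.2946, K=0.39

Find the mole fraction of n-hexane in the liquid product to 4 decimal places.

x_n-hexane = 0.4358

Iterate (Newton) starting at V/F = 0.5:
  V/F = 0.5000: g = 0.02645, g' = -0.8568 → V/F = 0.5309
  V/F = 0.5309: g = 0.00022, g' = -0.8434 → V/F = 0.5311
Converged at V/F = 0.5311.
Compositions from xᵢ = zᵢ/(1+V/F(Kᵢ−1)), yᵢ = Kᵢxᵢ:
  1-butene: x = 0.1223, y = 0.4489
  n-butane: x = 0.0392, y = 0.1243
  acetaldehyde: x = 0.0536, y = 0.0928
  chloroform: x = 0.3491, y = 0.1641
  n-hexane: x = 0.4358, y = 0.1700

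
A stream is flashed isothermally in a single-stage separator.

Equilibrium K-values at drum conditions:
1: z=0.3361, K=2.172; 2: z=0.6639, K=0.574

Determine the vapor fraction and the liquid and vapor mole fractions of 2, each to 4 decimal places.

Binary case is linear: z₁(K₁−1)(1+ψ(K₂−1)) + z₂(K₂−1)(1+ψ(K₁−1)) = 0
⇒ ψ = [z₁(K₁−1)+z₂(K₂−1)] / [−(K₁−1)(K₂−1)] = 0.11109/0.49927 = 0.2225
Compositions from xᵢ = zᵢ/(1+ψ(Kᵢ−1)), yᵢ = Kᵢxᵢ:
  1: x = 0.2666, y = 0.5790
  2: x = 0.7334, y = 0.4210

ψ = 0.2225, x_2 = 0.7334, y_2 = 0.4210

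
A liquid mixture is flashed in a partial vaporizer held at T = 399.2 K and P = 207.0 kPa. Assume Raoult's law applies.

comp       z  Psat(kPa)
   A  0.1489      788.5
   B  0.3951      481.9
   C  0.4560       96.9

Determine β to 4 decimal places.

Raoult's law: Kᵢ = Pᵢˢᵃᵗ/P = Pᵢˢᵃᵗ/207.0.
  K_A = 788.5/207.0 = 3.809179, K_B = 481.9/207.0 = 2.328019, K_C = 96.9/207.0 = 0.468116
Newton iteration, β⁰ = 0.3:
  β = 0.3000: g = 0.31362, g' = -0.8850 → β = 0.6544
  β = 0.6544: g = 0.05609, g' = -0.6488 → β = 0.7408
Converged at β = 0.7408.

β = 0.7408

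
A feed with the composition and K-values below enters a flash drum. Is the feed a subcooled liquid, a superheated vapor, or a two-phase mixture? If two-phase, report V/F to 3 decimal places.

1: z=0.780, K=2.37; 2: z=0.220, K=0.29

ΣzᵢKᵢ = 1.912; Σzᵢ/Kᵢ = 1.088.
Both exceed 1, so a two-phase solution exists.
Binary case is linear: z₁(K₁−1)(1+ψ(K₂−1)) + z₂(K₂−1)(1+ψ(K₁−1)) = 0
⇒ ψ = [z₁(K₁−1)+z₂(K₂−1)] / [−(K₁−1)(K₂−1)] = 0.9124/0.9727 = 0.938

two-phase, V/F = 0.938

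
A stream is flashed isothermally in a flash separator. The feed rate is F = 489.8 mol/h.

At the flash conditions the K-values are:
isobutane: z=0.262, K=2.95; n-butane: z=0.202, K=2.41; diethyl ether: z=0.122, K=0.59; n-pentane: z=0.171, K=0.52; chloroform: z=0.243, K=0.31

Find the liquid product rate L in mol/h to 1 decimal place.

Let β = V/F and solve Σ zᵢ(Kᵢ−1)/(1+β(Kᵢ−1)) = 0.
Check two-phase: ΣzᵢKᵢ = 1.496 > 1 and Σzᵢ/Kᵢ = 1.492 > 1, so g(0) = 0.496 > 0 and g(1) = -0.492 < 0.
Newton iteration, β⁰ = 0.5:
  β = 0.500: g = -0.0012, g' = -0.764 → β = 0.498
Converged at β = 0.498.
Then V = β·F = 0.4985·489.8 = 244.2 mol/h and L = F − V = 245.6 mol/h.

L = 245.6 mol/h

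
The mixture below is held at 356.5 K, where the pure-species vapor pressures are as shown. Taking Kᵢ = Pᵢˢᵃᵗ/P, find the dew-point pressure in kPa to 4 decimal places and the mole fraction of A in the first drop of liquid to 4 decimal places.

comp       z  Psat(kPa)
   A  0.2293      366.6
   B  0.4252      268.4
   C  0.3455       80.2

Pdew = 153.4293 kPa, x_A = 0.0960

At the dew point ψ → 1, so Σzᵢ/Kᵢ = 1 with Kᵢ = Pᵢˢᵃᵗ/P ⇒ 1/P = Σzᵢ/Pᵢˢᵃᵗ.
1/P = 0.2293/366.6 + 0.4252/268.4 + 0.3455/80.2 = 0.0065177 ⇒ P = 153.4293 kPa
xᵢ = zᵢP/Pᵢˢᵃᵗ ⇒ x_A = 0.2293·153.4293/366.6 = 0.0960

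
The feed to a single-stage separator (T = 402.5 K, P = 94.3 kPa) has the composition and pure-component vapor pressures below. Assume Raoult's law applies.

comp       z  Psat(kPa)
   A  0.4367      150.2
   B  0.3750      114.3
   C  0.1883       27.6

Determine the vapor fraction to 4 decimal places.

Raoult's law: Kᵢ = Pᵢˢᵃᵗ/P = Pᵢˢᵃᵗ/94.3.
  K_A = 150.2/94.3 = 1.592789, K_B = 114.3/94.3 = 1.212089, K_C = 27.6/94.3 = 0.292683
Rachford–Rice: g(ψ) = Σ zᵢ(Kᵢ−1)/(1+ψ(Kᵢ−1)) = 0.
Feasibility: ΣzᵢKᵢ = 1.2052, Σzᵢ/Kᵢ = 1.2269 — both > 1, two phases present.
Newton–Raphson from ψ = 0.46:
  ψ = 0.4600: g = 0.07845, g' = -0.3157 → ψ = 0.7085
  ψ = 0.7085: g = -0.01552, g' = -0.4674 → ψ = 0.6753
  ψ = 0.6753: g = -0.00053, g' = -0.4364 → ψ = 0.6741
Converged at ψ = 0.6741.

ψ = 0.6741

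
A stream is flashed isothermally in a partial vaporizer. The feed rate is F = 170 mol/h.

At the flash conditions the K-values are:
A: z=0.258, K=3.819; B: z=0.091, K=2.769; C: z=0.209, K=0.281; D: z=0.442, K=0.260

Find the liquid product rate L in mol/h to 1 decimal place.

L = 133.1 mol/h

Rachford–Rice: g(V/F) = Σ zᵢ(Kᵢ−1)/(1+V/F(Kᵢ−1)) = 0.
Feasibility: ΣzᵢKᵢ = 1.411, Σzᵢ/Kᵢ = 2.544 — both > 1, two phases present.
Newton–Raphson from V/F = 0.56:
  V/F = 0.560: g = -0.4472, g' = -1.389 → V/F = 0.238
  V/F = 0.238: g = -0.0298, g' = -1.389 → V/F = 0.217
Converged at V/F = 0.217.
Then V = V/F·F = 0.2169·170 = 36.9 mol/h and L = F − V = 133.1 mol/h.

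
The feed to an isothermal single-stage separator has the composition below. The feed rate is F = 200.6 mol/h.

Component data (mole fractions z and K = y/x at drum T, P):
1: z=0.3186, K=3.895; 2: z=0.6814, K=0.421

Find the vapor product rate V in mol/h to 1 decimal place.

Material balance + equilibrium reduce to Σ zᵢ(Kᵢ−1)/(1+V/F(Kᵢ−1)) = 0.
Check two-phase: ΣzᵢKᵢ = 1.5278 > 1 and Σzᵢ/Kᵢ = 1.7003 > 1, so g(0) = 0.5278 > 0 and g(1) = -0.7003 < 0.
Binary case is linear: z₁(K₁−1)(1+V/F(K₂−1)) + z₂(K₂−1)(1+V/F(K₁−1)) = 0
⇒ V/F = [z₁(K₁−1)+z₂(K₂−1)] / [−(K₁−1)(K₂−1)] = 0.52782/1.67620 = 0.3149
Then V = V/F·F = 0.3149·200.6 = 63.2 mol/h and L = F − V = 137.4 mol/h.

V = 63.2 mol/h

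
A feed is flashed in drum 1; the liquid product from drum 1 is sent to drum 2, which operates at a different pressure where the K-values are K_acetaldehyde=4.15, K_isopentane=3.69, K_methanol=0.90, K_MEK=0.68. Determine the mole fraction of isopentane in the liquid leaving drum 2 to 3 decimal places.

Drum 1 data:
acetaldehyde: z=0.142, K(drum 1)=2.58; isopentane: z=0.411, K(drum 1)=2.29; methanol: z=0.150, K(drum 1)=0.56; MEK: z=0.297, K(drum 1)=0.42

x_isopentane (drum 2) = 0.067

Drum 1:
Newton iteration, ψ₁⁰ = 0.5:
  ψ₁ = 0.500: g = 0.1204, g' = -0.609 → ψ₁ = 0.698
  ψ₁ = 0.698: g = 0.0012, g' = -0.612 → ψ₁ = 0.700
Converged at ψ₁ = 0.700.
Drum-1 compositions:
  acetaldehyde: x = 0.067, y = 0.174
  isopentane: x = 0.216, y = 0.495
  methanol: x = 0.217, y = 0.121
  MEK: x = 0.500, y = 0.210
Drum-2 feed = drum-1 liquid: z₂ = (0.0674, 0.2160, 0.2167, 0.4998).
Drum 2:
Iterate (Newton) starting at ψ₂ = 0.5:
  ψ₂ = 0.500: g = 0.1171, g' = -0.460 → ψ₂ = 0.754
  ψ₂ = 0.754: g = 0.0204, g' = -0.320 → ψ₂ = 0.818
  ψ₂ = 0.818: g = 0.0006, g' = -0.301 → ψ₂ = 0.820
Converged at ψ₂ = 0.820.
  acetaldehyde: x = 0.019, y = 0.078
  isopentane: x = 0.067, y = 0.249
  methanol: x = 0.236, y = 0.212
  MEK: x = 0.678, y = 0.461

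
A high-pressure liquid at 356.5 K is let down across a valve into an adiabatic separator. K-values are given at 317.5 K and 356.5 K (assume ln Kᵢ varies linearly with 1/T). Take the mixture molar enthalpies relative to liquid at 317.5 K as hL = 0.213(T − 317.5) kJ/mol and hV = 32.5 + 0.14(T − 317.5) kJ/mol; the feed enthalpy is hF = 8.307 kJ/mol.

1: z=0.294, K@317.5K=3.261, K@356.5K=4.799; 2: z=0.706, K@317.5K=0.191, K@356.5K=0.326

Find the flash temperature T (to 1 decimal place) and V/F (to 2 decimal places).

T = 334.8 K, V/F = 0.15

Adiabatic flash: solve Rachford–Rice at each trial T, then check hF = ψ·hV(T) + (1−ψ)·hL(T).
  T = 317.5 K: K = (3.261, 0.191), RR gives ψ = 0.051, H_out = 1.663 kJ/mol
  T = 356.5 K: K = (4.799, 0.326), RR gives ψ = 0.250, H_out = 15.731 kJ/mol
  T = 337.0 K: K = (4.000, 0.253), RR gives ψ = 0.158, H_out = 9.079 kJ/mol
  T = 327.2 K: K = (3.621, 0.221), RR gives ψ = 0.108, H_out = 5.497 kJ/mol
  T = 332.1 K: K = (3.809, 0.237), RR gives ψ = 0.134, H_out = 7.317 kJ/mol
  T = 334.6 K: K = (3.906, 0.245), RR gives ψ = 0.147, H_out = 8.223 kJ/mol
Linear interpolation between T = 334.6 (H_out = 8.223) and T = 337.0 (H_out = 9.079) on hF = 8.307 gives T ≈ 334.8 K, at which ψ = 0.15.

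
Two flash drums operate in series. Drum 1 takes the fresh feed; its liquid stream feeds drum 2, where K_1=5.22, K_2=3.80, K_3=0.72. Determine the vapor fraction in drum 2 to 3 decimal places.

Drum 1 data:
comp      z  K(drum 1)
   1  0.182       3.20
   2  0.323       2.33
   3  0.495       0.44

Drum 1:
Rachford–Rice: g(ψ₁) = Σ zᵢ(Kᵢ−1)/(1+ψ₁(Kᵢ−1)) = 0.
Check two-phase: ΣzᵢKᵢ = 1.553 > 1 and Σzᵢ/Kᵢ = 1.321 > 1, so g(0) = 0.553 > 0 and g(1) = -0.321 < 0.
Iterate (Newton) starting at ψ₁ = 0.64:
  ψ₁ = 0.640: g = -0.0337, g' = -0.696 → ψ₁ = 0.592
  ψ₁ = 0.592: g = -0.0001, g' = -0.692 → ψ₁ = 0.591
Converged at ψ₁ = 0.591.
Drum-1 compositions:
  1: x = 0.079, y = 0.253
  2: x = 0.181, y = 0.421
  3: x = 0.740, y = 0.326
Drum-2 feed = drum-1 liquid: z₂ = (0.0791, 0.1808, 0.7401).
Drum 2:
Let ψ₂ = V/F and solve Σ zᵢ(Kᵢ−1)/(1+ψ₂(Kᵢ−1)) = 0.
g(0) = ΣzᵢKᵢ − 1 = 0.633 and g(1) = 1 − Σzᵢ/Kᵢ = -0.091, so a root lies in (0, 1).
Iterate (Newton) starting at ψ₂ = 0.5:
  ψ₂ = 0.500: g = 0.0773, g' = -0.470 → ψ₂ = 0.664
  ψ₂ = 0.664: g = 0.0101, g' = -0.358 → ψ₂ = 0.693
Converged at ψ₂ = 0.693.
  1: x = 0.020, y = 0.105
  2: x = 0.061, y = 0.234
  3: x = 0.918, y = 0.661

V/F (drum 2) = 0.693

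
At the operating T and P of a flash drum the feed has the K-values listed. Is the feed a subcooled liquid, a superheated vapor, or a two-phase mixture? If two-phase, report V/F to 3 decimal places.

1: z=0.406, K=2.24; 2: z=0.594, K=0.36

ΣzᵢKᵢ = 1.123; Σzᵢ/Kᵢ = 1.831.
Both exceed 1, so a two-phase solution exists.
Let ψ = V/F and solve Σ zᵢ(Kᵢ−1)/(1+ψ(Kᵢ−1)) = 0.
Binary case is linear: z₁(K₁−1)(1+ψ(K₂−1)) + z₂(K₂−1)(1+ψ(K₁−1)) = 0
⇒ ψ = [z₁(K₁−1)+z₂(K₂−1)] / [−(K₁−1)(K₂−1)] = 0.1233/0.7936 = 0.155

two-phase, V/F = 0.155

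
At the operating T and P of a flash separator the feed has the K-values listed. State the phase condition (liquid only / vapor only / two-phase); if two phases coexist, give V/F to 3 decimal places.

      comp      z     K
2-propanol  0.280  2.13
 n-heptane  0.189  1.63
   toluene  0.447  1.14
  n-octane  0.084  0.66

vapor only

ΣzᵢKᵢ = 1.469; Σzᵢ/Kᵢ = 0.767.
Since Σzᵢ/Kᵢ < 1 the mixture is above its dew point — single vapor phase.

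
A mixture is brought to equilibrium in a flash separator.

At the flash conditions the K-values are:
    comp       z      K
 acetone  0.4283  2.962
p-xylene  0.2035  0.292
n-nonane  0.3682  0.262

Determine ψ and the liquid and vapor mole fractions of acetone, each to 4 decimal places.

ψ = 0.2974, x_acetone = 0.2705, y_acetone = 0.8011

Rachford–Rice: g(ψ) = Σ zᵢ(Kᵢ−1)/(1+ψ(Kᵢ−1)) = 0.
Feasibility: ΣzᵢKᵢ = 1.4245, Σzᵢ/Kᵢ = 2.2469 — both > 1, two phases present.
Newton iteration, ψ⁰ = 0.5:
  ψ = 0.5000: g = -0.22948, g' = -1.1682 → ψ = 0.3036
  ψ = 0.3036: g = -0.00706, g' = -1.1461 → ψ = 0.2974
Converged at ψ = 0.2974.
Compositions from xᵢ = zᵢ/(1+ψ(Kᵢ−1)), yᵢ = Kᵢxᵢ:
  acetone: x = 0.2705, y = 0.8011
  p-xylene: x = 0.2578, y = 0.0753
  n-nonane: x = 0.4717, y = 0.1236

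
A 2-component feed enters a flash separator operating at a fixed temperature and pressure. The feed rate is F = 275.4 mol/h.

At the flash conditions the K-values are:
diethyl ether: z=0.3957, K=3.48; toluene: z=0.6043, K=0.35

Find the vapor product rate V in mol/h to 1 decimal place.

Material balance + equilibrium reduce to Σ zᵢ(Kᵢ−1)/(1+ψ(Kᵢ−1)) = 0.
Check two-phase: ΣzᵢKᵢ = 1.5885 > 1 and Σzᵢ/Kᵢ = 1.8403 > 1, so g(0) = 0.5885 > 0 and g(1) = -0.8403 < 0.
Binary case is linear: z₁(K₁−1)(1+ψ(K₂−1)) + z₂(K₂−1)(1+ψ(K₁−1)) = 0
⇒ ψ = [z₁(K₁−1)+z₂(K₂−1)] / [−(K₁−1)(K₂−1)] = 0.58854/1.61200 = 0.3651
Then V = ψ·F = 0.3651·275.4 = 100.5 mol/h and L = F − V = 174.9 mol/h.

V = 100.5 mol/h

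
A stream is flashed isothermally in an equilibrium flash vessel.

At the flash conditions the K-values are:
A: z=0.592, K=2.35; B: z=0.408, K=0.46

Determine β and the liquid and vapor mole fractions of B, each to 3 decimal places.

Rachford–Rice: g(β) = Σ zᵢ(Kᵢ−1)/(1+β(Kᵢ−1)) = 0.
Feasibility: ΣzᵢKᵢ = 1.579, Σzᵢ/Kᵢ = 1.139 — both > 1, two phases present.
Binary case is linear: z₁(K₁−1)(1+β(K₂−1)) + z₂(K₂−1)(1+β(K₁−1)) = 0
⇒ β = [z₁(K₁−1)+z₂(K₂−1)] / [−(K₁−1)(K₂−1)] = 0.5789/0.7290 = 0.794
Compositions from xᵢ = zᵢ/(1+β(Kᵢ−1)), yᵢ = Kᵢxᵢ:
  A: x = 0.286, y = 0.671
  B: x = 0.714, y = 0.329

β = 0.794, x_B = 0.714, y_B = 0.329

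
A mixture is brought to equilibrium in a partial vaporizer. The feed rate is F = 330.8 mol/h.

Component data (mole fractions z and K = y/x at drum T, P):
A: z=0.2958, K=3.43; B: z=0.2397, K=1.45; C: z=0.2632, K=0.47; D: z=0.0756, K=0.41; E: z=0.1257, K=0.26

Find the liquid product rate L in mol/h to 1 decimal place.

Rachford–Rice: g(V/F) = Σ zᵢ(Kᵢ−1)/(1+V/F(Kᵢ−1)) = 0.
Feasibility: ΣzᵢKᵢ = 1.5495, Σzᵢ/Kᵢ = 1.4794 — both > 1, two phases present.
Newton–Raphson from V/F = 0.65:
  V/F = 0.6500: g = -0.10227, g' = -0.7884 → V/F = 0.5203
  V/F = 0.5203: g = -0.00337, g' = -0.7503 → V/F = 0.5158
Converged at V/F = 0.5158.
Then V = V/F·F = 0.5158·330.8 = 170.6 mol/h and L = F − V = 160.2 mol/h.

L = 160.2 mol/h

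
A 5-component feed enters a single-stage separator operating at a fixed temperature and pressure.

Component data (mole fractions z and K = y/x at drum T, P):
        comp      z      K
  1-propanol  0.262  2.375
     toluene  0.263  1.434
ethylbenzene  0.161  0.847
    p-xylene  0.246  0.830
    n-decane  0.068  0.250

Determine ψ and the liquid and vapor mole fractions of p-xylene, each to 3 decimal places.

Rachford–Rice: g(ψ) = Σ zᵢ(Kᵢ−1)/(1+ψ(Kᵢ−1)) = 0.
Feasibility: ΣzᵢKᵢ = 1.357, Σzᵢ/Kᵢ = 1.052 — both > 1, two phases present.
Newton–Raphson from ψ = 0.35:
  ψ = 0.350: g = 0.2027, g' = -0.346 → ψ = 0.936
  ψ = 0.936: g = -0.0111, g' = -0.566 → ψ = 0.917
  ψ = 0.917: g = -0.0004, g' = -0.529 → ψ = 0.916
Converged at ψ = 0.916.
Compositions from xᵢ = zᵢ/(1+ψ(Kᵢ−1)), yᵢ = Kᵢxᵢ:
  1-propanol: x = 0.116, y = 0.275
  toluene: x = 0.188, y = 0.270
  ethylbenzene: x = 0.187, y = 0.159
  p-xylene: x = 0.291, y = 0.242
  n-decane: x = 0.217, y = 0.054

ψ = 0.916, x_p-xylene = 0.291, y_p-xylene = 0.242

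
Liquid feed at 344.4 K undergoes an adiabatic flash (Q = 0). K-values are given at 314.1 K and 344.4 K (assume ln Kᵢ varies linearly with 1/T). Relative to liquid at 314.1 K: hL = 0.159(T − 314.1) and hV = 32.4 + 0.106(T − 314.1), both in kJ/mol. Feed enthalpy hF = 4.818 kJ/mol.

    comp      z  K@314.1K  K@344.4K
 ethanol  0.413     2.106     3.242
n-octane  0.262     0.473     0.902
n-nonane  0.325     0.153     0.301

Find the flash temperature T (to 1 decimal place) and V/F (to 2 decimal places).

T = 317.9 K, V/F = 0.13

Adiabatic flash: solve Rachford–Rice at each trial T, then check hF = ψ·hV(T) + (1−ψ)·hL(T).
  T = 314.1 K: K = (2.106, 0.473, 0.153), RR gives ψ = 0.055, H_out = 1.768 kJ/mol
  T = 344.4 K: K = (3.242, 0.902, 0.301), RR gives ψ = 0.572, H_out = 22.431 kJ/mol
  T = 329.2 K: K = (2.637, 0.662, 0.218), RR gives ψ = 0.326, H_out = 12.708 kJ/mol
  T = 321.6 K: K = (2.361, 0.561, 0.183), RR gives ψ = 0.198, H_out = 7.536 kJ/mol
  T = 317.9 K: K = (2.233, 0.516, 0.168), RR gives ψ = 0.130, H_out = 4.806 kJ/mol
  T = 319.8 K: K = (2.298, 0.539, 0.175), RR gives ψ = 0.166, H_out = 6.231 kJ/mol
Linear interpolation between T = 317.9 (H_out = 4.806) and T = 319.8 (H_out = 6.231) on hF = 4.818 gives T ≈ 317.9 K, at which ψ = 0.13.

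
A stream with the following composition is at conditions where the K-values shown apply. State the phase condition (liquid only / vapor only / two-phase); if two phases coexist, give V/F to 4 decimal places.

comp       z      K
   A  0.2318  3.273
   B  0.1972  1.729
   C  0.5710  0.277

ΣzᵢKᵢ = 1.2578; Σzᵢ/Kᵢ = 2.2462.
Both exceed 1, so a two-phase solution exists.
Let ψ = V/F and solve Σ zᵢ(Kᵢ−1)/(1+ψ(Kᵢ−1)) = 0.
Newton–Raphson from ψ = 0.5:
  ψ = 0.5000: g = -0.29460, g' = -1.0508 → ψ = 0.2196
  ψ = 0.2196: g = -0.01542, g' = -1.0325 → ψ = 0.2047
  ψ = 0.2047: g = 0.00012, g' = -1.0483 → ψ = 0.2048
Converged at ψ = 0.2048.

two-phase, V/F = 0.2048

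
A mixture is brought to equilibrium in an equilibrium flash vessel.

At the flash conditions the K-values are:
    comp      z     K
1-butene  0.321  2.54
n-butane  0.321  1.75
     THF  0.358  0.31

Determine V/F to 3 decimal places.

Rachford–Rice: g(V/F) = Σ zᵢ(Kᵢ−1)/(1+V/F(Kᵢ−1)) = 0.
Check two-phase: ΣzᵢKᵢ = 1.488 > 1 and Σzᵢ/Kᵢ = 1.465 > 1, so g(0) = 0.488 > 0 and g(1) = -0.465 < 0.
Newton–Raphson from V/F = 0.54:
  V/F = 0.540: g = 0.0475, g' = -0.751 → V/F = 0.603
  V/F = 0.603: g = -0.0011, g' = -0.790 → V/F = 0.602
Converged at V/F = 0.602.

V/F = 0.602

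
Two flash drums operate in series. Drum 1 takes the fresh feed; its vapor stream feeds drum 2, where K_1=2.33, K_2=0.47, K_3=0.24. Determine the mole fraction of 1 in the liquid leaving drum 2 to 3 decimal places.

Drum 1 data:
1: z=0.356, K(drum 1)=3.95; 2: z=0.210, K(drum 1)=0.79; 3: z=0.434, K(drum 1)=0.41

Drum 1:
Iterate (Newton) starting at ψ₁ = 0.32:
  ψ₁ = 0.320: g = 0.1773, g' = -1.060 → ψ₁ = 0.487
  ψ₁ = 0.487: g = 0.0224, g' = -0.831 → ψ₁ = 0.514
  ψ₁ = 0.514: g = 0.0003, g' = -0.812 → ψ₁ = 0.515
Converged at ψ₁ = 0.515.
Drum-1 compositions:
  1: x = 0.141, y = 0.559
  2: x = 0.235, y = 0.186
  3: x = 0.623, y = 0.255
Drum-2 feed = drum-1 vapor: z₂ = (0.5585, 0.1860, 0.2555).
Drum 2:
Material balance + equilibrium reduce to Σ zᵢ(Kᵢ−1)/(1+ψ₂(Kᵢ−1)) = 0.
Feasibility: ΣzᵢKᵢ = 1.450, Σzᵢ/Kᵢ = 1.700 — both > 1, two phases present.
Iterate (Newton) starting at ψ₂ = 0.43:
  ψ₂ = 0.430: g = 0.0564, g' = -0.813 → ψ₂ = 0.499
Converged at ψ₂ = 0.499.
  1: x = 0.336, y = 0.782
  2: x = 0.253, y = 0.119
  3: x = 0.411, y = 0.099

x_1 (drum 2) = 0.336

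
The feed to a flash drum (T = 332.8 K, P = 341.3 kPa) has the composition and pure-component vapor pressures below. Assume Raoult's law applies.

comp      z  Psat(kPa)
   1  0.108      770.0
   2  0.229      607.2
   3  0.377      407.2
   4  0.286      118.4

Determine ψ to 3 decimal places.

ψ = 0.502

Raoult's law: Kᵢ = Pᵢˢᵃᵗ/P = Pᵢˢᵃᵗ/341.3.
  K_1 = 770.0/341.3 = 2.25608, K_2 = 607.2/341.3 = 1.77908, K_3 = 407.2/341.3 = 1.19309, K_4 = 118.4/341.3 = 0.34691
Iterate (Newton) starting at ψ = 0.56:
  ψ = 0.560: g = -0.0249, g' = -0.441 → ψ = 0.503
  ψ = 0.503: g = -0.0007, g' = -0.418 → ψ = 0.502
Converged at ψ = 0.502.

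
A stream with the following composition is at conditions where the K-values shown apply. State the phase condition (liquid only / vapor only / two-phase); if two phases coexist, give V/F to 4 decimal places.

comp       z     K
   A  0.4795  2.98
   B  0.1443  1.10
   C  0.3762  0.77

vapor only

ΣzᵢKᵢ = 1.8773; Σzᵢ/Kᵢ = 0.7807.
Since Σzᵢ/Kᵢ < 1 the mixture is above its dew point — single vapor phase.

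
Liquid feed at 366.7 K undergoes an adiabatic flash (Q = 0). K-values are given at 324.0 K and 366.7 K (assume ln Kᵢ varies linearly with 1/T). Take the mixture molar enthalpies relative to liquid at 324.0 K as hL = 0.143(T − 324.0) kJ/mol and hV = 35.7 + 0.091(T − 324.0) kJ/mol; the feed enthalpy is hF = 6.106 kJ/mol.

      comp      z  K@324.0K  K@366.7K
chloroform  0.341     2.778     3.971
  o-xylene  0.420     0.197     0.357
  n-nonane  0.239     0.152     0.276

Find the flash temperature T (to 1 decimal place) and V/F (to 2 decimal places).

Adiabatic flash: solve Rachford–Rice at each trial T, then check hF = ψ·hV(T) + (1−ψ)·hL(T).
  T = 324.0 K: K = (2.778, 0.197, 0.152), RR gives ψ = 0.046, H_out = 1.626 kJ/mol
  T = 366.7 K: K = (3.971, 0.357, 0.276), RR gives ψ = 0.285, H_out = 15.646 kJ/mol
  T = 345.4 K: K = (3.360, 0.270, 0.209), RR gives ψ = 0.174, H_out = 9.081 kJ/mol
  T = 334.7 K: K = (3.064, 0.232, 0.179), RR gives ψ = 0.114, H_out = 5.532 kJ/mol
  T = 340.0 K: K = (3.210, 0.251, 0.193), RR gives ψ = 0.144, H_out = 7.324 kJ/mol
  T = 337.4 K: K = (3.138, 0.241, 0.186), RR gives ψ = 0.130, H_out = 6.454 kJ/mol
  T = 336.0 K: K = (3.100, 0.236, 0.183), RR gives ψ = 0.122, H_out = 5.979 kJ/mol
Linear interpolation between T = 336.0 (H_out = 5.979) and T = 337.4 (H_out = 6.454) on hF = 6.106 gives T ≈ 336.4 K, at which ψ = 0.12.

T = 336.4 K, V/F = 0.12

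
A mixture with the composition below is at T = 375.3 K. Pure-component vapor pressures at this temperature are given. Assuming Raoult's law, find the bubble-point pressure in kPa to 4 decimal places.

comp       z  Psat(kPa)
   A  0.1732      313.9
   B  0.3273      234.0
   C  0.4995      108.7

At the bubble point ψ → 0, so ΣzᵢKᵢ = 1 with Kᵢ = Pᵢˢᵃᵗ/P ⇒ P = ΣzᵢPᵢˢᵃᵗ.
P = 0.1732·313.9 + 0.3273·234.0 + 0.4995·108.7 = 185.2513 kPa

Pbub = 185.2513 kPa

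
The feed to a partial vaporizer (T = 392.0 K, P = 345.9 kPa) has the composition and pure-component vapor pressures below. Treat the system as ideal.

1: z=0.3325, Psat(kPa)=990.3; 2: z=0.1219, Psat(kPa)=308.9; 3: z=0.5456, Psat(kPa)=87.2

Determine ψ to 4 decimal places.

Raoult's law: Kᵢ = Pᵢˢᵃᵗ/P = Pᵢˢᵃᵗ/345.9.
  K_1 = 990.3/345.9 = 2.862966, K_2 = 308.9/345.9 = 0.893033, K_3 = 87.2/345.9 = 0.252096
Let ψ = V/F and solve Σ zᵢ(Kᵢ−1)/(1+ψ(Kᵢ−1)) = 0.
Check two-phase: ΣzᵢKᵢ = 1.1983 > 1 and Σzᵢ/Kᵢ = 2.4169 > 1, so g(0) = 0.1983 > 0 and g(1) = -1.4169 < 0.
Newton iteration, ψ⁰ = 0.63:
  ψ = 0.6300: g = -0.50064, g' = -1.3372 → ψ = 0.2556
  ψ = 0.2556: g = -0.09827, g' = -0.9975 → ψ = 0.1571
  ψ = 0.1571: g = 0.00357, g' = -1.0839 → ψ = 0.1604
Converged at ψ = 0.1604.

ψ = 0.1604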